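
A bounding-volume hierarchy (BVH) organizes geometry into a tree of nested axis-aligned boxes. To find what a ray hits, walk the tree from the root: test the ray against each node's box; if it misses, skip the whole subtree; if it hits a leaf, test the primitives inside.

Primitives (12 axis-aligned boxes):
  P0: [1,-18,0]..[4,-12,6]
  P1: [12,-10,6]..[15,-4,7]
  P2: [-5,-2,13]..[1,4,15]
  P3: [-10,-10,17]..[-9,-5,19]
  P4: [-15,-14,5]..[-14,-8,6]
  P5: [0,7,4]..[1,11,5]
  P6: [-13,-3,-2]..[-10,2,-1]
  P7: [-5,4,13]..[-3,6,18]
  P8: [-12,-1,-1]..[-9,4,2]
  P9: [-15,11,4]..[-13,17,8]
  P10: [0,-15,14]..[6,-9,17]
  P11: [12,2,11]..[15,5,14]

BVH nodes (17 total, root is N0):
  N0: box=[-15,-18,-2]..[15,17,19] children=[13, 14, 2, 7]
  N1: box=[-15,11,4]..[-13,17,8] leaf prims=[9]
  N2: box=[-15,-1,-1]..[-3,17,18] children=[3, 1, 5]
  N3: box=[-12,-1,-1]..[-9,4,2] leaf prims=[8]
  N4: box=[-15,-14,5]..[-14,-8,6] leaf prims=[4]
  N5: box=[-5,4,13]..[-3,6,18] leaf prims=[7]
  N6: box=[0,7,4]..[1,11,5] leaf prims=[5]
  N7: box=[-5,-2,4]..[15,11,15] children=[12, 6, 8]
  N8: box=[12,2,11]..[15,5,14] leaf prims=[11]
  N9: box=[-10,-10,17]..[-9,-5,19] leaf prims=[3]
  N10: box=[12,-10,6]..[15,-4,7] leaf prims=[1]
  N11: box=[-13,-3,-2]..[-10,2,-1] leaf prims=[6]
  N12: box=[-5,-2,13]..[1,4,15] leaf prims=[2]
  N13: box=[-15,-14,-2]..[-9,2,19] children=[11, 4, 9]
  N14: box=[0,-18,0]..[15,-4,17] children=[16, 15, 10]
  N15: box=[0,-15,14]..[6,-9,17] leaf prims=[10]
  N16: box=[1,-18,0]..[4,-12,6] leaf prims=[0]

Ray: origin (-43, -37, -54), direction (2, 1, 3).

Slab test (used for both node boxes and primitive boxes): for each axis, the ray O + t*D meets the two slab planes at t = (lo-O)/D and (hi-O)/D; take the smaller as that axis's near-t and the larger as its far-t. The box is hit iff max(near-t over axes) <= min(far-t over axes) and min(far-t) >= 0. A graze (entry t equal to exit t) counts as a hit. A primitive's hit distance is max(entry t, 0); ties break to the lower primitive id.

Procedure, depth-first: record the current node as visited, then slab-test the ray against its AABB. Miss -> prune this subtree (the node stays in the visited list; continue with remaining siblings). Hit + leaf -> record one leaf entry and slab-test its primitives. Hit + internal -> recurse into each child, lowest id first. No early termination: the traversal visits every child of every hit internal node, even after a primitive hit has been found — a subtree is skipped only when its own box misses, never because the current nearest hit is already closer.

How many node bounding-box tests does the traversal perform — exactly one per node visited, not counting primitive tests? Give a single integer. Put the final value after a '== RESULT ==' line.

Trace the traversal:
N0 x:[14,29] y:[19,54] z:[52/3,73/3] -> hit [19,73/3], descend [2, 7, 13, 14]
  N2 x:[14,20] y:[36,54] z:[53/3,24] -> miss, prune
  N7 x:[19,29] y:[35,48] z:[58/3,23] -> miss, prune
  N13 x:[14,17] y:[23,39] z:[52/3,73/3] -> miss, prune
  N14 x:[43/2,29] y:[19,33] z:[18,71/3] -> hit [43/2,71/3], descend [10, 15, 16]
    N10 x:[55/2,29] y:[27,33] z:[20,61/3] -> miss, prune
    N15 x:[43/2,49/2] y:[22,28] z:[68/3,71/3] -> hit [68/3,71/3] leaf, test {P10@t=68/3}
    N16 x:[22,47/2] y:[19,25] z:[18,20] -> miss, prune

Summary -> nodes [0, 2, 7, 13, 14, 10, 15, 16]; box-tests=8; leaf-entries=1; first=P10

== RESULT ==
8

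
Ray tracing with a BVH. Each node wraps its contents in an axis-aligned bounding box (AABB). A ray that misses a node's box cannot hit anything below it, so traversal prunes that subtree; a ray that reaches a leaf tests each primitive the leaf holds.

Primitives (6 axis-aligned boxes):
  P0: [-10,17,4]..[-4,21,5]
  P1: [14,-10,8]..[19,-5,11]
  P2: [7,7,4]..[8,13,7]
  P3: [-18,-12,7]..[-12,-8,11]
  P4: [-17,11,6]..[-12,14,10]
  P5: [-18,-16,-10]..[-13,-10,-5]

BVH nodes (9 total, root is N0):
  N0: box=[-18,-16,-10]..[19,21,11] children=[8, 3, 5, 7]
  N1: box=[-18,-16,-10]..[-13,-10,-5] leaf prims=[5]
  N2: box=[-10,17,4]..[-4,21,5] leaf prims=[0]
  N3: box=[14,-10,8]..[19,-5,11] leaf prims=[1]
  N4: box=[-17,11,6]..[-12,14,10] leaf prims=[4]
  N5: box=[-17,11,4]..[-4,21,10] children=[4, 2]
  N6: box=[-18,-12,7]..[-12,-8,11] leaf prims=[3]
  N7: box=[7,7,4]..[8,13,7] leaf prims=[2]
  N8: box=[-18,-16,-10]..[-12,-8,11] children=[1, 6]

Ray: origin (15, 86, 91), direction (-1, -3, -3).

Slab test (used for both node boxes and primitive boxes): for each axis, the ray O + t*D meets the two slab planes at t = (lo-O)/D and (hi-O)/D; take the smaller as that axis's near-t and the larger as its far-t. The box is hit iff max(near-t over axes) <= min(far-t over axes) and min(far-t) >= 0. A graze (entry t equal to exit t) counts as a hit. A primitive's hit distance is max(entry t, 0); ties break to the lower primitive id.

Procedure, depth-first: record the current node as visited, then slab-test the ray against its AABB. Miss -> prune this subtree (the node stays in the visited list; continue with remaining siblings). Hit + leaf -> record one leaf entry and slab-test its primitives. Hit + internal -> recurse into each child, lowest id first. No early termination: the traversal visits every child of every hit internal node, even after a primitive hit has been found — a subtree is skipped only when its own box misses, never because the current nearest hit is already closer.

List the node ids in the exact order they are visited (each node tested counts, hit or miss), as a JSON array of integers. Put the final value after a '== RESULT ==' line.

Traverse from the root:
N0 x:[-4,33] y:[65/3,34] z:[80/3,101/3] -> hit [80/3,33], descend [3, 5, 7, 8]
  N3 x:[-4,1] y:[91/3,32] z:[80/3,83/3] -> miss, prune
  N5 x:[19,32] y:[65/3,25] z:[27,29] -> miss, prune
  N7 x:[7,8] y:[73/3,79/3] z:[28,29] -> miss, prune
  N8 x:[27,33] y:[94/3,34] z:[80/3,101/3] -> hit [94/3,33], descend [1, 6]
    N1 x:[28,33] y:[32,34] z:[32,101/3] -> hit [32,33] leaf, test {P5@t=32}
    N6 x:[27,33] y:[94/3,98/3] z:[80/3,28] -> miss, prune

Summary -> nodes [0, 3, 5, 7, 8, 1, 6]; box-tests=7; leaf-entries=1; first=P5

== RESULT ==
[0, 3, 5, 7, 8, 1, 6]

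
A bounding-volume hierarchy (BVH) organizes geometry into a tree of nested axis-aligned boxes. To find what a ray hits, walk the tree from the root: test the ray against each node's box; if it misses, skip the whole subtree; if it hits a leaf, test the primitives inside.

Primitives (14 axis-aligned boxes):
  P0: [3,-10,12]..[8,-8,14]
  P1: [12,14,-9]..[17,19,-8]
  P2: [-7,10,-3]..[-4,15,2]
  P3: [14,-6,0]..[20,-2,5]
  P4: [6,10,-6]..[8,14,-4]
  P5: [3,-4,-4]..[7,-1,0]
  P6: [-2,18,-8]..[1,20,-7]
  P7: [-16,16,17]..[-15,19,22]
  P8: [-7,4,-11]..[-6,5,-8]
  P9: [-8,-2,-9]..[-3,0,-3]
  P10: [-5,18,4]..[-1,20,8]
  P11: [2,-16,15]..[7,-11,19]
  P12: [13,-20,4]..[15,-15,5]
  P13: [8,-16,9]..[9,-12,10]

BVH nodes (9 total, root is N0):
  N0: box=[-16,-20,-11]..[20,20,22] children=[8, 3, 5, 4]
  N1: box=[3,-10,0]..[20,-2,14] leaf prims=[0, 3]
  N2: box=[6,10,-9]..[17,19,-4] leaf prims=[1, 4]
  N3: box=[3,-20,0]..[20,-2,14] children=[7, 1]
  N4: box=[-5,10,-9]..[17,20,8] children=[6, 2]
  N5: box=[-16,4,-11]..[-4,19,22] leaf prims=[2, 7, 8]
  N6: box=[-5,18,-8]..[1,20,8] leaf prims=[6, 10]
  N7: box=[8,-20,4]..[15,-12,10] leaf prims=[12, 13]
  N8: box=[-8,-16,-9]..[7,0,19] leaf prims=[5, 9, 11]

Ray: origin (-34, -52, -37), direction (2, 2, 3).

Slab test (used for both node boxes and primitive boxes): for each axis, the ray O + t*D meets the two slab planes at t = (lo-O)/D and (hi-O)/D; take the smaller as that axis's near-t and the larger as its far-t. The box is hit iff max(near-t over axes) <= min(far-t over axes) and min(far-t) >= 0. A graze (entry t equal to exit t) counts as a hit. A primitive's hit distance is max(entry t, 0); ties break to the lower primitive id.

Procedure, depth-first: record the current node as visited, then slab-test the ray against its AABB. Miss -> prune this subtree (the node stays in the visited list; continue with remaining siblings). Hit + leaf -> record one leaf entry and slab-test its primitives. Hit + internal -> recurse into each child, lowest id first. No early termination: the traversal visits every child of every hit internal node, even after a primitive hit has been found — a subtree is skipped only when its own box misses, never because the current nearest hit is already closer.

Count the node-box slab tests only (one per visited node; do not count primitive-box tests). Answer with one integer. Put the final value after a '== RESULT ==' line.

Trace the traversal:
N0 x:[9,27] y:[16,36] z:[26/3,59/3] -> hit [16,59/3], descend [3, 4, 5, 8]
  N3 x:[37/2,27] y:[16,25] z:[37/3,17] -> miss, prune
  N4 x:[29/2,51/2] y:[31,36] z:[28/3,15] -> miss, prune
  N5 x:[9,15] y:[28,71/2] z:[26/3,59/3] -> miss, prune
  N8 x:[13,41/2] y:[18,26] z:[28/3,56/3] -> hit [18,56/3] leaf, test {P5(miss), P9(miss), P11@t=18}

5 AABB tests over nodes [0, 3, 4, 5, 8]; 1 leaf entered; closest P11.

== RESULT ==
5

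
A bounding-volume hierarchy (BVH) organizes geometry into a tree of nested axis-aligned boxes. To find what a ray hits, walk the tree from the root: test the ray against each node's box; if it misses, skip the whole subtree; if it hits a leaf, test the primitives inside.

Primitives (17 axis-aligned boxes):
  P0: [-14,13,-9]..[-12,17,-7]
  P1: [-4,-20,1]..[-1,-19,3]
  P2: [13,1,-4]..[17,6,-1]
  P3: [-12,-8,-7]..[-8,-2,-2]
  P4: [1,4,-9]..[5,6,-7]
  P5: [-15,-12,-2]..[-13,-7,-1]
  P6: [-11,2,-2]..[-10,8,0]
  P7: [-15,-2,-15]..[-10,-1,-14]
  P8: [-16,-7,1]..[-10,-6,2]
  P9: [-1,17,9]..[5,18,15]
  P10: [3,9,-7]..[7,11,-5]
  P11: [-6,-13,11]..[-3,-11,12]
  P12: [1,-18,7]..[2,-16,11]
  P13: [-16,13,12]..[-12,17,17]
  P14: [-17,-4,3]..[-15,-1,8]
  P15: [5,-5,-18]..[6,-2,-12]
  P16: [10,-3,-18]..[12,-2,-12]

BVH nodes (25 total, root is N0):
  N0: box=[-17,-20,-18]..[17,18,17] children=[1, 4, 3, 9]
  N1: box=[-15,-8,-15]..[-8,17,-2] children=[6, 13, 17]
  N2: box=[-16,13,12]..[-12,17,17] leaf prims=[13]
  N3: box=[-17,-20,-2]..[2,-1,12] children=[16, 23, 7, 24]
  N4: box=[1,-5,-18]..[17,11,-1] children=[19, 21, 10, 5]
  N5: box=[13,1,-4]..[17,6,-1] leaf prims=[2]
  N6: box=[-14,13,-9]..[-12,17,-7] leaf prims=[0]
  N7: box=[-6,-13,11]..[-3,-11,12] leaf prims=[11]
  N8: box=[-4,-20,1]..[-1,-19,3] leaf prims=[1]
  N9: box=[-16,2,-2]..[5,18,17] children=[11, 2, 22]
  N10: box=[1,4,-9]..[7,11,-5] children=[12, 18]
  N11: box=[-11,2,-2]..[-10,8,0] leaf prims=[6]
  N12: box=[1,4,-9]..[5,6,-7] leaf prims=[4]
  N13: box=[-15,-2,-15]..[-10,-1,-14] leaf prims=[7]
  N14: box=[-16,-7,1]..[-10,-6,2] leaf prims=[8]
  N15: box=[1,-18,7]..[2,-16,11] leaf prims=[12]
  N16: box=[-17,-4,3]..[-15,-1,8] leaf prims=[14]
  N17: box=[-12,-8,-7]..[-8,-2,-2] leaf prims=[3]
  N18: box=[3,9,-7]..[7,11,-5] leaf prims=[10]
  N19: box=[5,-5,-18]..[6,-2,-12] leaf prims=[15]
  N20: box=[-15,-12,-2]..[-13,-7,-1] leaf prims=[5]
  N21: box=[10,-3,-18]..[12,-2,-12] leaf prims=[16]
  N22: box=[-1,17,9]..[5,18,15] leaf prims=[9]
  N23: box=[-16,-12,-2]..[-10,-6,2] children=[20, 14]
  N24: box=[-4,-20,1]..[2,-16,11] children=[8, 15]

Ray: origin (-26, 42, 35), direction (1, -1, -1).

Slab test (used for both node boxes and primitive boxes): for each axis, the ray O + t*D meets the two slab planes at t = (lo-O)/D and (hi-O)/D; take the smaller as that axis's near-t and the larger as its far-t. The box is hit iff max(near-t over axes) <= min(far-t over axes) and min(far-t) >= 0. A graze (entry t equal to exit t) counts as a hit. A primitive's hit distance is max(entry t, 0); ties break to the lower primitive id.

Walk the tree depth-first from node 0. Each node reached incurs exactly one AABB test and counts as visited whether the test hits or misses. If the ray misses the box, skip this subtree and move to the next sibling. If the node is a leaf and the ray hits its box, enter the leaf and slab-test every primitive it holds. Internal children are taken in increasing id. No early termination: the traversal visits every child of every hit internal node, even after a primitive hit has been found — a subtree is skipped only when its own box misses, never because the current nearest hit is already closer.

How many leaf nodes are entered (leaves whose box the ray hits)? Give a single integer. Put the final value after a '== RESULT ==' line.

Trace the traversal:
N0 x:[9,43] y:[24,62] z:[18,53] -> hit [24,43], descend [1, 3, 4, 9]
  N1 x:[11,18] y:[25,50] z:[37,50] -> miss, prune
  N3 x:[9,28] y:[43,62] z:[23,37] -> miss, prune
  N4 x:[27,43] y:[31,47] z:[36,53] -> hit [36,43], descend [5, 10, 19, 21]
    N5 x:[39,43] y:[36,41] z:[36,39] -> hit [39,39] leaf, test {P2@t=39}
    N10 x:[27,33] y:[31,38] z:[40,44] -> miss, prune
    N19 x:[31,32] y:[44,47] z:[47,53] -> miss, prune
    N21 x:[36,38] y:[44,45] z:[47,53] -> miss, prune
  N9 x:[10,31] y:[24,40] z:[18,37] -> hit [24,31], descend [2, 11, 22]
    N2 x:[10,14] y:[25,29] z:[18,23] -> miss, prune
    N11 x:[15,16] y:[34,40] z:[35,37] -> miss, prune
    N22 x:[25,31] y:[24,25] z:[20,26] -> hit [25,25] leaf, test {P9@t=25}

12 AABB tests over nodes [0, 1, 3, 4, 5, 10, 19, 21, 9, 2, 11, 22]; 2 leaves entered; closest P9.

== RESULT ==
2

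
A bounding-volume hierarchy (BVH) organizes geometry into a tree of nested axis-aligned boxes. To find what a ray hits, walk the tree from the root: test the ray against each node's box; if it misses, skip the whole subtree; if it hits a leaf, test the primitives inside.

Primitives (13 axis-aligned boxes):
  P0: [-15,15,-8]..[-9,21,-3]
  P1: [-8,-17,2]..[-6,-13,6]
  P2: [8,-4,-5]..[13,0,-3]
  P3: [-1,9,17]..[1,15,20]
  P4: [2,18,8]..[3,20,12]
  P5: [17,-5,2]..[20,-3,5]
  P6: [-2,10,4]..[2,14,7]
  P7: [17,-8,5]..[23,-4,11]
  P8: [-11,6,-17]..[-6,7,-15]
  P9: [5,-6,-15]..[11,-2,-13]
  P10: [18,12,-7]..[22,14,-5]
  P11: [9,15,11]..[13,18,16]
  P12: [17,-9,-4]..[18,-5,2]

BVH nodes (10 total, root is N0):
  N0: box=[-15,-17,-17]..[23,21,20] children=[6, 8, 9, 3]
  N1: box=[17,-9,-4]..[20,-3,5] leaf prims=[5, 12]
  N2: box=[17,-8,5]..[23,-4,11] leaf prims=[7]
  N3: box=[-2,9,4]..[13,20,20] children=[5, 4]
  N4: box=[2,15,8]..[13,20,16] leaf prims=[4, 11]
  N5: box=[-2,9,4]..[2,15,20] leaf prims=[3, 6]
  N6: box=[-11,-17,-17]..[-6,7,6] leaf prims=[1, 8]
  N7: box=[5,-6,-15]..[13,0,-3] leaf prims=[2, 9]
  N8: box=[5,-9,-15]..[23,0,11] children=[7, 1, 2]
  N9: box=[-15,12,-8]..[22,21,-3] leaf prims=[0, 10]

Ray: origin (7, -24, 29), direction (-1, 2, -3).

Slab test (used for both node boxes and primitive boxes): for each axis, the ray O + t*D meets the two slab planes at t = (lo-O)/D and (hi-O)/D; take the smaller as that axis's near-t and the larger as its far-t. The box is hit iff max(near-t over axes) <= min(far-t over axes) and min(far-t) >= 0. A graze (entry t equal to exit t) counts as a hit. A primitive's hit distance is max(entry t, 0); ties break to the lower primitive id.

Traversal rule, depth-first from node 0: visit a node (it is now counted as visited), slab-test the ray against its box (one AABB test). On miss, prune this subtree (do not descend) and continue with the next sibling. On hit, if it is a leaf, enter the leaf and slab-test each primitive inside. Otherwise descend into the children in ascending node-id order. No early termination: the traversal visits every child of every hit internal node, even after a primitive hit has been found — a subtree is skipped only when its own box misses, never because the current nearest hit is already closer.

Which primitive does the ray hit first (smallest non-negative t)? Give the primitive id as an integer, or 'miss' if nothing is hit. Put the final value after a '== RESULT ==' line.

Traverse from the root:
N0 x:[-16,22] y:[7/2,45/2] z:[3,46/3] -> hit [7/2,46/3], descend [3, 6, 8, 9]
  N3 x:[-6,9] y:[33/2,22] z:[3,25/3] -> miss, prune
  N6 x:[13,18] y:[7/2,31/2] z:[23/3,46/3] -> hit [13,46/3] leaf, test {P1(miss), P8@t=15}
  N8 x:[-16,2] y:[15/2,12] z:[6,44/3] -> miss, prune
  N9 x:[-15,22] y:[18,45/2] z:[32/3,37/3] -> miss, prune

Visited [0, 3, 6, 8, 9]. Tests: 5 box, 1 leaf. Nearest: P8.

== RESULT ==
8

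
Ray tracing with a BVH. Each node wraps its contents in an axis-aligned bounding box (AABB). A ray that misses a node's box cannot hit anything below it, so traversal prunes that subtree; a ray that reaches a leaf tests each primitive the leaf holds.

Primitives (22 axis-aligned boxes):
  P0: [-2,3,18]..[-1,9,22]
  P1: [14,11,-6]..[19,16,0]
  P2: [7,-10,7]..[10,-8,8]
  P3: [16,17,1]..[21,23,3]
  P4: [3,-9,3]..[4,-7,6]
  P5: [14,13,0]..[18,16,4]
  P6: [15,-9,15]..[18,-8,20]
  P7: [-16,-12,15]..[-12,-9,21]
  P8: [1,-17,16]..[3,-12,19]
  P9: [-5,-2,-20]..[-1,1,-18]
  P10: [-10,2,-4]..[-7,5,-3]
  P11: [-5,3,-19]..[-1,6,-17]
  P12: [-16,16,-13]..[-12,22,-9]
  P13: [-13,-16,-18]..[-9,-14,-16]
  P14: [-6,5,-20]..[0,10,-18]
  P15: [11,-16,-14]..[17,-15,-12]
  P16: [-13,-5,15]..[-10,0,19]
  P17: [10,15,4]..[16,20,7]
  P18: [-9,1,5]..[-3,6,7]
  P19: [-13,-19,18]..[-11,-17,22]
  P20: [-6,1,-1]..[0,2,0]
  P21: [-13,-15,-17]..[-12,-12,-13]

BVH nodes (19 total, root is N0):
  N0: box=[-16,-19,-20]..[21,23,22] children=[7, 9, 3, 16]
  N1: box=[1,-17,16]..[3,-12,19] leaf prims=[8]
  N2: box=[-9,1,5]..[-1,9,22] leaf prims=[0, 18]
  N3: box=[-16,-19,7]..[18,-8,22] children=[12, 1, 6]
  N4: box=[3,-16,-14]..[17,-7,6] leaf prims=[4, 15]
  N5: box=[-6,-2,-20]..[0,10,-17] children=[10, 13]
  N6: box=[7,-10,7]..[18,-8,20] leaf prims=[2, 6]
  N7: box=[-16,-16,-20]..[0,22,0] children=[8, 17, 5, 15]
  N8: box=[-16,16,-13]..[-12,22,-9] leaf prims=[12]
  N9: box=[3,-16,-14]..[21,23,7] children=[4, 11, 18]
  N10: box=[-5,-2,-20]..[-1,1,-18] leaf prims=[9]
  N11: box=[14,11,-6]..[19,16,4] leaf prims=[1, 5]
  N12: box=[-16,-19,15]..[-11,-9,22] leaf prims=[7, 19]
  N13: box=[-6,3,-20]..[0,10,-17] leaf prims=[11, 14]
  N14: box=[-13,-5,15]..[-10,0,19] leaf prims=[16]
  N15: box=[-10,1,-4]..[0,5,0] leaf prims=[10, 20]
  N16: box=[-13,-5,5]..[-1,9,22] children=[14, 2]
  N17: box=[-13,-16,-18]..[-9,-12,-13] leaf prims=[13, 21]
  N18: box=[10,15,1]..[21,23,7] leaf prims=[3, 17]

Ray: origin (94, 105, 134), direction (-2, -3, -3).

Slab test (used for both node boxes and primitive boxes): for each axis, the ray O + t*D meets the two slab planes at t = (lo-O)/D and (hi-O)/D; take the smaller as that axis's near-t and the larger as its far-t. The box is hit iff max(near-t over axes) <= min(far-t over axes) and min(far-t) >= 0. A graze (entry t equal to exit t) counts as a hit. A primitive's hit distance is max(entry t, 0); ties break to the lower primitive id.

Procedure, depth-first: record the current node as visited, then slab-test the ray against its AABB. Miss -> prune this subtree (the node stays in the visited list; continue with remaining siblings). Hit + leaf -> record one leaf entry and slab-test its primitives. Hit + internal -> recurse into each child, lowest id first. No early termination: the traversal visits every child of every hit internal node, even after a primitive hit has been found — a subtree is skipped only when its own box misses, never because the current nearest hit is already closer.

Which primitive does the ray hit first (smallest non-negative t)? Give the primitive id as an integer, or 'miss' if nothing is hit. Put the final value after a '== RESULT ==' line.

Traverse from the root:
N0 x:[73/2,55] y:[82/3,124/3] z:[112/3,154/3] -> hit [112/3,124/3], descend [3, 7, 9, 16]
  N3 x:[38,55] y:[113/3,124/3] z:[112/3,127/3] -> hit [38,124/3], descend [1, 6, 12]
    N1 x:[91/2,93/2] y:[39,122/3] z:[115/3,118/3] -> miss, prune
    N6 x:[38,87/2] y:[113/3,115/3] z:[38,127/3] -> hit [38,115/3] leaf, test {P2(miss), P6@t=38}
    N12 x:[105/2,55] y:[38,124/3] z:[112/3,119/3] -> miss, prune
  N7 x:[47,55] y:[83/3,121/3] z:[134/3,154/3] -> miss, prune
  N9 x:[73/2,91/2] y:[82/3,121/3] z:[127/3,148/3] -> miss, prune
  N16 x:[95/2,107/2] y:[32,110/3] z:[112/3,43] -> miss, prune

order=[0, 3, 1, 6, 12, 7, 9, 16]  |boxes|=8  |leaves|=1  hit=P6

== RESULT ==
6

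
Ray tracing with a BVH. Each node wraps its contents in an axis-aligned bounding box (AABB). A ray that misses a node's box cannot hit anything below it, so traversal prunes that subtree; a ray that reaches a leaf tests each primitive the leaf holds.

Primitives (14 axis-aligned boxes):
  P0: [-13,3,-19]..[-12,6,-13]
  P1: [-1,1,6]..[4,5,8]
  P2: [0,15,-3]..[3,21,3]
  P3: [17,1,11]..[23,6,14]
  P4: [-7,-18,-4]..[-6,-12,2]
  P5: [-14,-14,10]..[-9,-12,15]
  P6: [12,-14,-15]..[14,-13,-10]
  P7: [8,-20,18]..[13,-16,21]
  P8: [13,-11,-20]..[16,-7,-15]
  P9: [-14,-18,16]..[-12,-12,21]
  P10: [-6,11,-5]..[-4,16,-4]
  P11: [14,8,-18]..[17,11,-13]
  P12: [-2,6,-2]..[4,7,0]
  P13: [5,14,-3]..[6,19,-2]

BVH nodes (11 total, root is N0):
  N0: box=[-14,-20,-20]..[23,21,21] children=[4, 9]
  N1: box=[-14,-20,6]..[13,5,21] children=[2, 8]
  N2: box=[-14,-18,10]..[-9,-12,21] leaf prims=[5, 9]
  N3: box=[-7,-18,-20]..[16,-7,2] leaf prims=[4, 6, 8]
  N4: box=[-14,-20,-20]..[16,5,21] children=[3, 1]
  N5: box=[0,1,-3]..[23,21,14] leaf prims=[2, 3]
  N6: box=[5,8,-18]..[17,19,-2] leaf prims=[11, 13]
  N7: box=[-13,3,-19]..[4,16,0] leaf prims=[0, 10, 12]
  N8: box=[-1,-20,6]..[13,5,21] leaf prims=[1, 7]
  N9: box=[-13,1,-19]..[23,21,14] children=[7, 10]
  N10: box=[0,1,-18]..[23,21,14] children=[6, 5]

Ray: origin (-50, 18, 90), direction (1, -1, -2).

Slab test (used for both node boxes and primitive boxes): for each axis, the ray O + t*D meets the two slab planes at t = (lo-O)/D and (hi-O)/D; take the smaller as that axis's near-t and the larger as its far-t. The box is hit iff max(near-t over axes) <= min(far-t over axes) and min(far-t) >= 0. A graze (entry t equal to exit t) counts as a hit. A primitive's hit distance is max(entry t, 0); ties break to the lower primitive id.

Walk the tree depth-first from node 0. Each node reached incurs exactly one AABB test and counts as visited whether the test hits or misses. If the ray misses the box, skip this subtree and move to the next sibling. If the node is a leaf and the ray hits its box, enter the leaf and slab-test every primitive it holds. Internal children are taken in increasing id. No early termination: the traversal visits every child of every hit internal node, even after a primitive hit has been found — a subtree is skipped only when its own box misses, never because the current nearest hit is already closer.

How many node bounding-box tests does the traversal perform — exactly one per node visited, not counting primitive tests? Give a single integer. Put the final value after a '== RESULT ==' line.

Trace the traversal:
N0 x:[36,73] y:[-3,38] z:[69/2,55] -> hit [36,38], descend [4, 9]
  N4 x:[36,66] y:[13,38] z:[69/2,55] -> hit [36,38], descend [1, 3]
    N1 x:[36,63] y:[13,38] z:[69/2,42] -> hit [36,38], descend [2, 8]
      N2 x:[36,41] y:[30,36] z:[69/2,40] -> hit [36,36] leaf, test {P5(miss), P9@t=36}
      N8 x:[49,63] y:[13,38] z:[69/2,42] -> miss, prune
    N3 x:[43,66] y:[25,36] z:[44,55] -> miss, prune
  N9 x:[37,73] y:[-3,17] z:[38,109/2] -> miss, prune

Summary -> nodes [0, 4, 1, 2, 8, 3, 9]; box-tests=7; leaf-entries=1; first=P9

== RESULT ==
7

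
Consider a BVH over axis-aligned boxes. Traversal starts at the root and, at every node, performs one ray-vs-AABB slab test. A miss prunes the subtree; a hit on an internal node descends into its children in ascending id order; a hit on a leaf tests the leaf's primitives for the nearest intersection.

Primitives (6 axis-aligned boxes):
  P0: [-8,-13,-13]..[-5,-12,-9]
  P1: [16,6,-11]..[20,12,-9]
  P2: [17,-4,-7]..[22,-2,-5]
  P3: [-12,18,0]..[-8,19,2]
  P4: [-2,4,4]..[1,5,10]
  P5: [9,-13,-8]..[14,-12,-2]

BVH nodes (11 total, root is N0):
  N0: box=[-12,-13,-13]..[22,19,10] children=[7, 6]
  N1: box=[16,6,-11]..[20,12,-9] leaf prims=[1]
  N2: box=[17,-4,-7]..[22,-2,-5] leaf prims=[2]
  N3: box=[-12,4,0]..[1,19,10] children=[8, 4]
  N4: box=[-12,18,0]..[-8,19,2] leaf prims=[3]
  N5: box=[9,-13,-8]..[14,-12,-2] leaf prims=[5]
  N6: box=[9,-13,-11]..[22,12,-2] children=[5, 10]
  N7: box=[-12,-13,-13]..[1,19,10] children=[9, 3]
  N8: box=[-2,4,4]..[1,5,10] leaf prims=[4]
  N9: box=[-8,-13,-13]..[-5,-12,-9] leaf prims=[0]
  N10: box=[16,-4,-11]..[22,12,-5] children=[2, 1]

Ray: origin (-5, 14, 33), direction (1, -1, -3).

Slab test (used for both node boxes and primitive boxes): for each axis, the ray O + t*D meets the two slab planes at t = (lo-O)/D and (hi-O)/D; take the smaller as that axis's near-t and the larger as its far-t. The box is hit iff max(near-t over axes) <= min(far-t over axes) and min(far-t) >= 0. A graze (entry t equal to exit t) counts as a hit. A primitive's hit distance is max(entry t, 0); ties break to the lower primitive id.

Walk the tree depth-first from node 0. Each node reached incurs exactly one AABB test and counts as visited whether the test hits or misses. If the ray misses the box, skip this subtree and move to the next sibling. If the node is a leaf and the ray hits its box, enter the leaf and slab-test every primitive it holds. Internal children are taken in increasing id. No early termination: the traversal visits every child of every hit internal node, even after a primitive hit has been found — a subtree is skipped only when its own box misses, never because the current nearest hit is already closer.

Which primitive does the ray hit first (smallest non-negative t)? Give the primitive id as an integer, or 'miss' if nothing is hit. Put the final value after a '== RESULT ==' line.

Traverse from the root:
N0 x:[-7,27] y:[-5,27] z:[23/3,46/3] -> hit [23/3,46/3], descend [6, 7]
  N6 x:[14,27] y:[2,27] z:[35/3,44/3] -> hit [14,44/3], descend [5, 10]
    N5 x:[14,19] y:[26,27] z:[35/3,41/3] -> miss, prune
    N10 x:[21,27] y:[2,18] z:[38/3,44/3] -> miss, prune
  N7 x:[-7,6] y:[-5,27] z:[23/3,46/3] -> miss, prune

order=[0, 6, 5, 10, 7]  |boxes|=5  |leaves|=0  hit=miss

== RESULT ==
miss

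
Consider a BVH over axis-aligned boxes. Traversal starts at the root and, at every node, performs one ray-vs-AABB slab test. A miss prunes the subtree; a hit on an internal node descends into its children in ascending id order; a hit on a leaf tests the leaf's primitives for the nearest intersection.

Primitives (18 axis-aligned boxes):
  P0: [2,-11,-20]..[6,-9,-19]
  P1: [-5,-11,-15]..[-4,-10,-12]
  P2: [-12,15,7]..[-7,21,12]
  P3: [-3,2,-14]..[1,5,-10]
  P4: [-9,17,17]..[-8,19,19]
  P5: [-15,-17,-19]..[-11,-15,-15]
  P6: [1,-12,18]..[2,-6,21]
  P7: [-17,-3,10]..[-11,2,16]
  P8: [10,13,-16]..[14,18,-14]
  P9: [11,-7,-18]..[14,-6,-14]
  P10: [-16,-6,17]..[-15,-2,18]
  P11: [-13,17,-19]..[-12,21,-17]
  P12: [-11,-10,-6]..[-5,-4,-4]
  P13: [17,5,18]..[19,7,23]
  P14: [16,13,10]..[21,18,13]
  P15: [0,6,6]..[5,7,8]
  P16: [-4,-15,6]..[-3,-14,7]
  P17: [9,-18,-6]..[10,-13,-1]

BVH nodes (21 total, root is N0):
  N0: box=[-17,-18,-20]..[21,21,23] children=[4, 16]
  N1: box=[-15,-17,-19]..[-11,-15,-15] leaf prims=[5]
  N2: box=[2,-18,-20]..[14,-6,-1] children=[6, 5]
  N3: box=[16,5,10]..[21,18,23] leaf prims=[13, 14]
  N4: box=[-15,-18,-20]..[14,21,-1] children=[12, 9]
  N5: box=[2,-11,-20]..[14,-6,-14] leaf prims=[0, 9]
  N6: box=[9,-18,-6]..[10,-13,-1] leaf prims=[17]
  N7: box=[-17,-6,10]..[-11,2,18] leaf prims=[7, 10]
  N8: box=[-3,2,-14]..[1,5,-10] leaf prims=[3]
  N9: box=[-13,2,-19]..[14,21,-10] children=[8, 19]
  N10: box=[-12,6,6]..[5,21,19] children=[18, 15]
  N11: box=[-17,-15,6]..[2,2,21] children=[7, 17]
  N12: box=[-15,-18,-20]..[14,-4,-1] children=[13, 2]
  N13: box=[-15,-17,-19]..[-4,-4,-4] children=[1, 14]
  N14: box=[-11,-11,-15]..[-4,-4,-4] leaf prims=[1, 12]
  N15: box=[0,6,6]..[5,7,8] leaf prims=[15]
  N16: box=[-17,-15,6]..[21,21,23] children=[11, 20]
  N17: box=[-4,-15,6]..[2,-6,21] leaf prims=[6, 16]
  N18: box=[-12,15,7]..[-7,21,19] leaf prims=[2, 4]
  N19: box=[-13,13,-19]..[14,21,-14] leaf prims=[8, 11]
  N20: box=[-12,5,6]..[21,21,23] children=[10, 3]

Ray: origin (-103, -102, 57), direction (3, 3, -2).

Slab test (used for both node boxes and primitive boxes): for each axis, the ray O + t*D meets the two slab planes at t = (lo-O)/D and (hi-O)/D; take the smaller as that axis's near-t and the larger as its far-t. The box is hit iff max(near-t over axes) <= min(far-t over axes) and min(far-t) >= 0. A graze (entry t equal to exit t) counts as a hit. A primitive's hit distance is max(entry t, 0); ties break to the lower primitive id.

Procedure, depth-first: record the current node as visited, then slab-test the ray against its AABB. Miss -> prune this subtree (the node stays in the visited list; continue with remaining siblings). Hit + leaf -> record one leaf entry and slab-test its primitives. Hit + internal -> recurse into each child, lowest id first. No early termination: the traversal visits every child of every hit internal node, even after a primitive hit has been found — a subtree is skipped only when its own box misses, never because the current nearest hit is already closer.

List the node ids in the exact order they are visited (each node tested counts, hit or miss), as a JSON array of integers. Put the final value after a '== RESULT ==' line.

Traverse from the root:
N0 x:[86/3,124/3] y:[28,41] z:[17,77/2] -> hit [86/3,77/2], descend [4, 16]
  N4 x:[88/3,39] y:[28,41] z:[29,77/2] -> hit [88/3,77/2], descend [9, 12]
    N9 x:[30,39] y:[104/3,41] z:[67/2,38] -> hit [104/3,38], descend [8, 19]
      N8 x:[100/3,104/3] y:[104/3,107/3] z:[67/2,71/2] -> hit [104/3,104/3] leaf, test {P3@t=104/3}
      N19 x:[30,39] y:[115/3,41] z:[71/2,38] -> miss, prune
    N12 x:[88/3,39] y:[28,98/3] z:[29,77/2] -> hit [88/3,98/3], descend [2, 13]
      N2 x:[35,39] y:[28,32] z:[29,77/2] -> miss, prune
      N13 x:[88/3,33] y:[85/3,98/3] z:[61/2,38] -> hit [61/2,98/3], descend [1, 14]
        N1 x:[88/3,92/3] y:[85/3,29] z:[36,38] -> miss, prune
        N14 x:[92/3,33] y:[91/3,98/3] z:[61/2,36] -> hit [92/3,98/3] leaf, test {P1(miss), P12@t=92/3}
  N16 x:[86/3,124/3] y:[29,41] z:[17,51/2] -> miss, prune

Visited [0, 4, 9, 8, 19, 12, 2, 13, 1, 14, 16]. Tests: 11 box, 2 leaf. Nearest: P12.

== RESULT ==
[0, 4, 9, 8, 19, 12, 2, 13, 1, 14, 16]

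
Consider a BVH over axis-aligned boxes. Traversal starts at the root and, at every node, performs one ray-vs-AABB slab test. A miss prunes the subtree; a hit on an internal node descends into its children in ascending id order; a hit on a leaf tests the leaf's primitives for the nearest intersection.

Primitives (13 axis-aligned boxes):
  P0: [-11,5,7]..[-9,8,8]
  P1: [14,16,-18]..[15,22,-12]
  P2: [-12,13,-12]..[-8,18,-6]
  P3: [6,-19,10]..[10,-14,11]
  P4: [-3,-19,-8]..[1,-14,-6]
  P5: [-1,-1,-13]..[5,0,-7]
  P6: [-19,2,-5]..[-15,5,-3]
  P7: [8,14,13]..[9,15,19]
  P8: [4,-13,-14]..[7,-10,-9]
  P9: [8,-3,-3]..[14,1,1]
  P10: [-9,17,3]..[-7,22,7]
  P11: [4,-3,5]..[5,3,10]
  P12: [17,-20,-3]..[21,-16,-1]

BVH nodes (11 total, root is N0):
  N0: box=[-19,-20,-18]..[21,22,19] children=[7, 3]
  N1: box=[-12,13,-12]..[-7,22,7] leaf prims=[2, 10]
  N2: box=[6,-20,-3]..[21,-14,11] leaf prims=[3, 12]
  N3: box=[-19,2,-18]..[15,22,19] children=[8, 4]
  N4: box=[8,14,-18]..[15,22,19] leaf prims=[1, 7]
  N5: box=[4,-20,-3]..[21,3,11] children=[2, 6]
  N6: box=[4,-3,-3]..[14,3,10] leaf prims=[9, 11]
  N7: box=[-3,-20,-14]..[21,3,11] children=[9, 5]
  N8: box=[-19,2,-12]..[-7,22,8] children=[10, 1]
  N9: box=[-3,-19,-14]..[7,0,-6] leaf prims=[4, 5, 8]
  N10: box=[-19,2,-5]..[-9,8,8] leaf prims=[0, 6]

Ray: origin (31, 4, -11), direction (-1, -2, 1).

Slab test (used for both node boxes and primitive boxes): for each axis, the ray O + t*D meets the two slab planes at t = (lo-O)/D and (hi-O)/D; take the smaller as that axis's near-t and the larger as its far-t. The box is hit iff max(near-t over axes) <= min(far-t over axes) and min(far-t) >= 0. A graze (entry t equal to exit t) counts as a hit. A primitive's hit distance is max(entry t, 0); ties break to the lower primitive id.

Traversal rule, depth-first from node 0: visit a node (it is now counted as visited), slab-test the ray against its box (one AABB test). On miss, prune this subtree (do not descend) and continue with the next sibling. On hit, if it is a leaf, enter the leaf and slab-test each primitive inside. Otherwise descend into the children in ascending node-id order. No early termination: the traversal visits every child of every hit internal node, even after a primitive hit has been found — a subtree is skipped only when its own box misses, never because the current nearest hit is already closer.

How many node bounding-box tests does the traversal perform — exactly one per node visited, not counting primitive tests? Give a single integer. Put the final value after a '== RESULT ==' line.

Trace the traversal:
N0 x:[10,50] y:[-9,12] z:[-7,30] -> hit [10,12], descend [3, 7]
  N3 x:[16,50] y:[-9,1] z:[-7,30] -> miss, prune
  N7 x:[10,34] y:[1/2,12] z:[-3,22] -> hit [10,12], descend [5, 9]
    N5 x:[10,27] y:[1/2,12] z:[8,22] -> hit [10,12], descend [2, 6]
      N2 x:[10,25] y:[9,12] z:[8,22] -> hit [10,12] leaf, test {P3(miss), P12@t=10}
      N6 x:[17,27] y:[1/2,7/2] z:[8,21] -> miss, prune
    N9 x:[24,34] y:[2,23/2] z:[-3,5] -> miss, prune

7 AABB tests over nodes [0, 3, 7, 5, 2, 6, 9]; 1 leaf entered; closest P12.

== RESULT ==
7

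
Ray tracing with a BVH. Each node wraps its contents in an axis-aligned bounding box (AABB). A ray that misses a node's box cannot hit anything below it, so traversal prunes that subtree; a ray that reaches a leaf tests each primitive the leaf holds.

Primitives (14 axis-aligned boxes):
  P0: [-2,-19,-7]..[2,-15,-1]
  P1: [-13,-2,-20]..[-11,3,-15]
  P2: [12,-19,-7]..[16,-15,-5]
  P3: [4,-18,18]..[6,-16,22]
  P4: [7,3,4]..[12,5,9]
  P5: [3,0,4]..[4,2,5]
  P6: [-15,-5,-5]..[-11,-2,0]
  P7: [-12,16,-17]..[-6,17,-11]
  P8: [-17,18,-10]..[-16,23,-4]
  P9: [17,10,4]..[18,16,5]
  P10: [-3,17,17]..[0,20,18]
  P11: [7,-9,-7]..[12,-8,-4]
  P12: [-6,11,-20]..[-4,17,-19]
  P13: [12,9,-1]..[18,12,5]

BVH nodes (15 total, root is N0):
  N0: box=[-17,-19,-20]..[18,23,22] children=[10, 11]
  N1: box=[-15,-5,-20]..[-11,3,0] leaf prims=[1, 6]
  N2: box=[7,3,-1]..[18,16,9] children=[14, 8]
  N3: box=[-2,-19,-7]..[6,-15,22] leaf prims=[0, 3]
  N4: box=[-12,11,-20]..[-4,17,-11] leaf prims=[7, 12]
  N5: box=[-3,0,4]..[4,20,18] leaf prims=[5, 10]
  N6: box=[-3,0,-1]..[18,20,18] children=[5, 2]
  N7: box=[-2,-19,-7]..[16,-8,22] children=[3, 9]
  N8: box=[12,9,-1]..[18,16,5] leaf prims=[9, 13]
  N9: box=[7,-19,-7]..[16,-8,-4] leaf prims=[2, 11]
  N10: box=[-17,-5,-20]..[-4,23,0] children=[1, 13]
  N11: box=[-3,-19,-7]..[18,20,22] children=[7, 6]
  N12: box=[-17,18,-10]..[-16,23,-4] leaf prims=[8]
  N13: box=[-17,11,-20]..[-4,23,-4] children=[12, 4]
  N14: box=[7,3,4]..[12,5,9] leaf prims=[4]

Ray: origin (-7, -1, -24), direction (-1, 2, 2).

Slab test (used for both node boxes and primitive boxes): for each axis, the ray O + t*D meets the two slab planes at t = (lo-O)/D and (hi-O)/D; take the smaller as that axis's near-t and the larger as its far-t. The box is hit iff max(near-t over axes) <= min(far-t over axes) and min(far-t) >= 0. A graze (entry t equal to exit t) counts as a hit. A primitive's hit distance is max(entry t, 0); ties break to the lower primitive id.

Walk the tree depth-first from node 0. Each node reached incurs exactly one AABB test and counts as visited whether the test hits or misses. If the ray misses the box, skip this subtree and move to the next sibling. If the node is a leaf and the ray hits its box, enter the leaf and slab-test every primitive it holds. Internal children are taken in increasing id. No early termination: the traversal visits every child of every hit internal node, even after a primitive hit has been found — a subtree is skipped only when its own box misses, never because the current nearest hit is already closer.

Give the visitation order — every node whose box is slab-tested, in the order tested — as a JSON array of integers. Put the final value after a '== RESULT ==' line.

Walk:
N0 x:[-25,10] y:[-9,12] z:[2,23] -> hit [2,10], descend [10, 11]
  N10 x:[-3,10] y:[-2,12] z:[2,12] -> hit [2,10], descend [1, 13]
    N1 x:[4,8] y:[-2,2] z:[2,12] -> miss, prune
    N13 x:[-3,10] y:[6,12] z:[2,10] -> hit [6,10], descend [4, 12]
      N4 x:[-3,5] y:[6,9] z:[2,13/2] -> miss, prune
      N12 x:[9,10] y:[19/2,12] z:[7,10] -> hit [19/2,10] leaf, test {P8@t=19/2}
  N11 x:[-25,-4] y:[-9,21/2] z:[17/2,23] -> miss, prune

Visited [0, 10, 1, 13, 4, 12, 11]. Tests: 7 box, 1 leaf. Nearest: P8.

== RESULT ==
[0, 10, 1, 13, 4, 12, 11]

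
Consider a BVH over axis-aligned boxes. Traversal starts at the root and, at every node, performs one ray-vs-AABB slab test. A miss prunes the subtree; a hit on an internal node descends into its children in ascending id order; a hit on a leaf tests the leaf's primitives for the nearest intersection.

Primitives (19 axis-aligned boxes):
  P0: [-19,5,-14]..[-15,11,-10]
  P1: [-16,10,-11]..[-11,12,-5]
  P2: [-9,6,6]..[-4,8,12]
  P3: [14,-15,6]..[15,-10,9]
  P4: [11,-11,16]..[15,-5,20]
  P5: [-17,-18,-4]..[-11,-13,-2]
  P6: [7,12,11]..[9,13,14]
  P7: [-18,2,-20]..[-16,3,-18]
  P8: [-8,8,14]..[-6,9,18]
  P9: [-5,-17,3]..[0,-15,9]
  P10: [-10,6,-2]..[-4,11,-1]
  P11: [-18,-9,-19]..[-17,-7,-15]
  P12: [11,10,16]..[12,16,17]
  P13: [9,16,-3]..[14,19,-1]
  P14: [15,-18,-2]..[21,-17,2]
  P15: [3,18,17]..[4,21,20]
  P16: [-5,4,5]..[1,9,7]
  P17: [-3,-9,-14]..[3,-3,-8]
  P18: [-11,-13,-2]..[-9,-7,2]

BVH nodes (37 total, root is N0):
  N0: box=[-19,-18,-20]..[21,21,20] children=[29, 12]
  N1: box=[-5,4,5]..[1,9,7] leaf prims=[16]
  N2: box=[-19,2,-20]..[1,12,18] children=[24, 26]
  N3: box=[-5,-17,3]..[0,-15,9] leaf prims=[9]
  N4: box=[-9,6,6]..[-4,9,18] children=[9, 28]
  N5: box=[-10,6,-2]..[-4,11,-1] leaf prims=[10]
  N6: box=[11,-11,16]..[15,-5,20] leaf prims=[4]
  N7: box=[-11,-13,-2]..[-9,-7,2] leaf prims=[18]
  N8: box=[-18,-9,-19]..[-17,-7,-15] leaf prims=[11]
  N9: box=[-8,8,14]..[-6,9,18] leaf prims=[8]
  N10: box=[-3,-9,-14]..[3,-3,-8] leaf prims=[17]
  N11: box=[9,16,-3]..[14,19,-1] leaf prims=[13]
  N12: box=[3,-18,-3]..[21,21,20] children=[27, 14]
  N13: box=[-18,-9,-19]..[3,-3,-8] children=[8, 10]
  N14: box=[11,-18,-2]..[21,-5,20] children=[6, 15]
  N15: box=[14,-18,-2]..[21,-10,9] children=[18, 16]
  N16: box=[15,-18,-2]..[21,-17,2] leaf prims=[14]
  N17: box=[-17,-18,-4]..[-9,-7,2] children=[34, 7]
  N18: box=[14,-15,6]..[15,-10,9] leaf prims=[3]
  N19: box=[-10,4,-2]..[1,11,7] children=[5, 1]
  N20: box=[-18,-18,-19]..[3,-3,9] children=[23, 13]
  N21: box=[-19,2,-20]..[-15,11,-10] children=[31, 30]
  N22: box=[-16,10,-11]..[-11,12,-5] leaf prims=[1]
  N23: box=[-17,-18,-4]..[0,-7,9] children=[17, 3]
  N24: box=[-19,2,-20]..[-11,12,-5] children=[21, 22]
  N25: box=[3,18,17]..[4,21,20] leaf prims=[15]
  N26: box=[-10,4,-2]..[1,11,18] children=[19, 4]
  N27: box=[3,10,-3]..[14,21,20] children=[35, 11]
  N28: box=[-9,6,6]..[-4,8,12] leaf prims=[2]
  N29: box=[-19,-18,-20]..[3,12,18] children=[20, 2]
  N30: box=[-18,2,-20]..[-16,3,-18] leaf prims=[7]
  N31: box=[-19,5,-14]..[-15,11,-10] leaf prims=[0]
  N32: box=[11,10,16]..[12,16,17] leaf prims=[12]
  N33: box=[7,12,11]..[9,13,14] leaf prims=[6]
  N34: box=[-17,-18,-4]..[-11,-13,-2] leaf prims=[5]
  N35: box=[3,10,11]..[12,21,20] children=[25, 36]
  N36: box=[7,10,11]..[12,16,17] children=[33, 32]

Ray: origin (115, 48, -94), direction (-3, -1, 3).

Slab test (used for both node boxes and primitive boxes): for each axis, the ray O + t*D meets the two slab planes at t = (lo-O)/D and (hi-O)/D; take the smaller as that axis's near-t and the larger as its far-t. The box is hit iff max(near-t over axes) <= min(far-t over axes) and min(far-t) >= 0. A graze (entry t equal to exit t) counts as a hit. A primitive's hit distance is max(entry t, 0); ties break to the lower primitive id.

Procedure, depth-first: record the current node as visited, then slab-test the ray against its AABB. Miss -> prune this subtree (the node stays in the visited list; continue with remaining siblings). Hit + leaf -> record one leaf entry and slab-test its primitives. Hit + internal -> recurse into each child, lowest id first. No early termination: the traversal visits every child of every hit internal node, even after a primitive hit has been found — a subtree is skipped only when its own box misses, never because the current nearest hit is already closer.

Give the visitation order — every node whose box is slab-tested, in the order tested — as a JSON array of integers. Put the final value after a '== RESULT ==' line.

Walk:
N0 x:[94/3,134/3] y:[27,66] z:[74/3,38] -> hit [94/3,38], descend [12, 29]
  N12 x:[94/3,112/3] y:[27,66] z:[91/3,38] -> hit [94/3,112/3], descend [14, 27]
    N14 x:[94/3,104/3] y:[53,66] z:[92/3,38] -> miss, prune
    N27 x:[101/3,112/3] y:[27,38] z:[91/3,38] -> hit [101/3,112/3], descend [11, 35]
      N11 x:[101/3,106/3] y:[29,32] z:[91/3,31] -> miss, prune
      N35 x:[103/3,112/3] y:[27,38] z:[35,38] -> hit [35,112/3], descend [25, 36]
        N25 x:[37,112/3] y:[27,30] z:[37,38] -> miss, prune
        N36 x:[103/3,36] y:[32,38] z:[35,37] -> hit [35,36], descend [32, 33]
          N32 x:[103/3,104/3] y:[32,38] z:[110/3,37] -> miss, prune
          N33 x:[106/3,36] y:[35,36] z:[35,36] -> hit [106/3,36] leaf, test {P6@t=106/3}
  N29 x:[112/3,134/3] y:[36,66] z:[74/3,112/3] -> hit [112/3,112/3], descend [2, 20]
    N2 x:[38,134/3] y:[36,46] z:[74/3,112/3] -> miss, prune
    N20 x:[112/3,133/3] y:[51,66] z:[25,103/3] -> miss, prune

13 AABB tests over nodes [0, 12, 14, 27, 11, 35, 25, 36, 32, 33, 29, 2, 20]; 1 leaf entered; closest P6.

== RESULT ==
[0, 12, 14, 27, 11, 35, 25, 36, 32, 33, 29, 2, 20]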